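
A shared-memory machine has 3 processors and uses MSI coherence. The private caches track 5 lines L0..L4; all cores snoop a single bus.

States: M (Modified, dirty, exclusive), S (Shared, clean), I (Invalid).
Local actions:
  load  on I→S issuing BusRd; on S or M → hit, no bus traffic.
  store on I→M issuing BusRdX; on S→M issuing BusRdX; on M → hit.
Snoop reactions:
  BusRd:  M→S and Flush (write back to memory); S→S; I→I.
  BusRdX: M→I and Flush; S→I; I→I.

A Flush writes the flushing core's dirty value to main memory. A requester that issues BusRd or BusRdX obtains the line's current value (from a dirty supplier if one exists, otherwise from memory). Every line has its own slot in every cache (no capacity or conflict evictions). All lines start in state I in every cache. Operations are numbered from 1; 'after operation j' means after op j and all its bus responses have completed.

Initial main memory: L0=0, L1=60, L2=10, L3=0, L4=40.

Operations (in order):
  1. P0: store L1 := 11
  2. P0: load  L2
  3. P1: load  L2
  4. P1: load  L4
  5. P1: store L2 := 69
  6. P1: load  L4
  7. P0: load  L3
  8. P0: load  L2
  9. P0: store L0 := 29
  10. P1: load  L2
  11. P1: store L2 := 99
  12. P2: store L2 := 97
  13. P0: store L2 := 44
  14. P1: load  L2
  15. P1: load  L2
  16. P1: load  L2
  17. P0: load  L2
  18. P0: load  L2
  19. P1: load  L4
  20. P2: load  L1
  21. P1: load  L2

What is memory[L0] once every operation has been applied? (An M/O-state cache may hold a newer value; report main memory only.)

memory[L0] = 0

1. P0: store L1 := 11  bus=[BusRdX]  L1: P0=M P1=I P2=I  mem[L1]=60
2. P0: load  L2  bus=[BusRd]  L2: P0=S P1=I P2=I  mem[L2]=10
3. P1: load  L2  bus=[BusRd]  L2: P0=S P1=S P2=I  mem[L2]=10
4. P1: load  L4  bus=[BusRd]  L4: P0=I P1=S P2=I  mem[L4]=40
5. P1: store L2 := 69  bus=[BusRdX]  L2: P0=I P1=M P2=I  mem[L2]=10
6. P1: load  L4  bus=[-]  L4: P0=I P1=S P2=I  mem[L4]=40
7. P0: load  L3  bus=[BusRd]  L3: P0=S P1=I P2=I  mem[L3]=0
8. P0: load  L2  bus=[BusRd,Flush]  L2: P0=S P1=S P2=I  mem[L2]=69
9. P0: store L0 := 29  bus=[BusRdX]  L0: P0=M P1=I P2=I  mem[L0]=0
10. P1: load  L2  bus=[-]  L2: P0=S P1=S P2=I  mem[L2]=69
11. P1: store L2 := 99  bus=[BusRdX]  L2: P0=I P1=M P2=I  mem[L2]=69
12. P2: store L2 := 97  bus=[BusRdX,Flush]  L2: P0=I P1=I P2=M  mem[L2]=99
13. P0: store L2 := 44  bus=[BusRdX,Flush]  L2: P0=M P1=I P2=I  mem[L2]=97
14. P1: load  L2  bus=[BusRd,Flush]  L2: P0=S P1=S P2=I  mem[L2]=44
15. P1: load  L2  bus=[-]  L2: P0=S P1=S P2=I  mem[L2]=44
16. P1: load  L2  bus=[-]  L2: P0=S P1=S P2=I  mem[L2]=44
17. P0: load  L2  bus=[-]  L2: P0=S P1=S P2=I  mem[L2]=44
18. P0: load  L2  bus=[-]  L2: P0=S P1=S P2=I  mem[L2]=44
19. P1: load  L4  bus=[-]  L4: P0=I P1=S P2=I  mem[L4]=40
20. P2: load  L1  bus=[BusRd,Flush]  L1: P0=S P1=I P2=S  mem[L1]=11
21. P1: load  L2  bus=[-]  L2: P0=S P1=S P2=I  mem[L2]=44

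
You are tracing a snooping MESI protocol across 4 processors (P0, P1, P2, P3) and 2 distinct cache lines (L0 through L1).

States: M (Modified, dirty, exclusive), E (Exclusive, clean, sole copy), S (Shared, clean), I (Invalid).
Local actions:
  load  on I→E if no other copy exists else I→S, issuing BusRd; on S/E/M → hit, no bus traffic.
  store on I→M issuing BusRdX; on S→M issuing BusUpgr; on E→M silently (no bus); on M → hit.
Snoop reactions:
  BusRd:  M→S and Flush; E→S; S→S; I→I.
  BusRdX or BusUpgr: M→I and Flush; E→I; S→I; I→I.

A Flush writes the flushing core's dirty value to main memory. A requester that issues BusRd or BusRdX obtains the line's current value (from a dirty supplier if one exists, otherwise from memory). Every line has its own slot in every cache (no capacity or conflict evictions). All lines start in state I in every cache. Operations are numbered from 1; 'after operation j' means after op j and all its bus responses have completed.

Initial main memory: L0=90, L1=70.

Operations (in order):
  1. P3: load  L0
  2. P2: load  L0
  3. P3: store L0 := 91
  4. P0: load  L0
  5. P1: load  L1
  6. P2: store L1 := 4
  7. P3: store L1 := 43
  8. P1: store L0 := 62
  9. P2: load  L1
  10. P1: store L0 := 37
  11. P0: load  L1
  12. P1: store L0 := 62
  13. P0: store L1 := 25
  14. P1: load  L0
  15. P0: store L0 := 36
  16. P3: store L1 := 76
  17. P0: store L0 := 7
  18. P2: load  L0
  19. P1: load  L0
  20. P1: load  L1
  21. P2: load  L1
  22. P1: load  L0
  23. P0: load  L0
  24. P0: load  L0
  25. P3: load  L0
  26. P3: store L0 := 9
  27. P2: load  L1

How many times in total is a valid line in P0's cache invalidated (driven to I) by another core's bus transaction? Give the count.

invalidations = 3

step 1: P3: load  L0  ⟶  IIIE  (L0)  txn=BusRd  M[L0]=90
step 2: P2: load  L0  ⟶  IISS  (L0)  txn=BusRd  M[L0]=90
step 3: P3: store L0 := 91  ⟶  IIIM  (L0)  txn=BusUpgr  M[L0]=90
step 4: P0: load  L0  ⟶  SIIS  (L0)  txn=BusRd+Flush  M[L0]=91
step 5: P1: load  L1  ⟶  IEII  (L1)  txn=BusRd  M[L1]=70
step 6: P2: store L1 := 4  ⟶  IIMI  (L1)  txn=BusRdX  M[L1]=70
step 7: P3: store L1 := 43  ⟶  IIIM  (L1)  txn=BusRdX+Flush  M[L1]=4
step 8: P1: store L0 := 62  ⟶  IMII  (L0)  txn=BusRdX  M[L0]=91
step 9: P2: load  L1  ⟶  IISS  (L1)  txn=BusRd+Flush  M[L1]=43
step 10: P1: store L0 := 37  ⟶  IMII  (L0)  txn=∅  M[L0]=91
step 11: P0: load  L1  ⟶  SISS  (L1)  txn=BusRd  M[L1]=43
step 12: P1: store L0 := 62  ⟶  IMII  (L0)  txn=∅  M[L0]=91
step 13: P0: store L1 := 25  ⟶  MIII  (L1)  txn=BusUpgr  M[L1]=43
step 14: P1: load  L0  ⟶  IMII  (L0)  txn=∅  M[L0]=91
step 15: P0: store L0 := 36  ⟶  MIII  (L0)  txn=BusRdX+Flush  M[L0]=62
step 16: P3: store L1 := 76  ⟶  IIIM  (L1)  txn=BusRdX+Flush  M[L1]=25
step 17: P0: store L0 := 7  ⟶  MIII  (L0)  txn=∅  M[L0]=62
step 18: P2: load  L0  ⟶  SISI  (L0)  txn=BusRd+Flush  M[L0]=7
step 19: P1: load  L0  ⟶  SSSI  (L0)  txn=BusRd  M[L0]=7
step 20: P1: load  L1  ⟶  ISIS  (L1)  txn=BusRd+Flush  M[L1]=76
step 21: P2: load  L1  ⟶  ISSS  (L1)  txn=BusRd  M[L1]=76
step 22: P1: load  L0  ⟶  SSSI  (L0)  txn=∅  M[L0]=7
step 23: P0: load  L0  ⟶  SSSI  (L0)  txn=∅  M[L0]=7
step 24: P0: load  L0  ⟶  SSSI  (L0)  txn=∅  M[L0]=7
step 25: P3: load  L0  ⟶  SSSS  (L0)  txn=BusRd  M[L0]=7
step 26: P3: store L0 := 9  ⟶  IIIM  (L0)  txn=BusUpgr  M[L0]=7
step 27: P2: load  L1  ⟶  ISSS  (L1)  txn=∅  M[L1]=76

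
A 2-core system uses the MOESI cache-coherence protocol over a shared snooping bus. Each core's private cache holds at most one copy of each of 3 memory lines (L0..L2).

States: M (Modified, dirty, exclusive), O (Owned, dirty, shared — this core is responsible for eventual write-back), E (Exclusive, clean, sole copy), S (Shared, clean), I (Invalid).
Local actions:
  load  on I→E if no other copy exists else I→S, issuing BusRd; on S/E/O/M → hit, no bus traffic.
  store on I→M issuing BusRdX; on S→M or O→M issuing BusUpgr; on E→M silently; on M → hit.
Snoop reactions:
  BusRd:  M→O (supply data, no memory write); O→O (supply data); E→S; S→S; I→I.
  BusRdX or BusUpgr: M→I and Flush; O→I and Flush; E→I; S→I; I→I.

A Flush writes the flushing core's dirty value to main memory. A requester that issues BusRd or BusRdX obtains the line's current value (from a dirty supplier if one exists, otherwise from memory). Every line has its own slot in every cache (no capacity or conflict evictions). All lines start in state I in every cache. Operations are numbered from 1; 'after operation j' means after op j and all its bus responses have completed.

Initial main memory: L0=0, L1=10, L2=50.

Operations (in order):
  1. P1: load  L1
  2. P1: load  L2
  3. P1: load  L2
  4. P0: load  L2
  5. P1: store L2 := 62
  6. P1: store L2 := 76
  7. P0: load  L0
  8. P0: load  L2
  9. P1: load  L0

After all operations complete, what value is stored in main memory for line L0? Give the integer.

[1] P1: load  L1 | P0:I, P1:E(10) | bus: BusRd
[2] P1: load  L2 | P0:I, P1:E(50) | bus: BusRd
[3] P1: load  L2 | P0:I, P1:E(50) | bus: none
[4] P0: load  L2 | P0:S(50), P1:S(50) | bus: BusRd
[5] P1: store L2 := 62 | P0:I, P1:M(62) | bus: BusUpgr
[6] P1: store L2 := 76 | P0:I, P1:M(76) | bus: none
[7] P0: load  L0 | P0:E(0), P1:I | bus: BusRd
[8] P0: load  L2 | P0:S(76), P1:O(76) | bus: BusRd
[9] P1: load  L0 | P0:S(0), P1:S(0) | bus: BusRd

memory[L0] = 0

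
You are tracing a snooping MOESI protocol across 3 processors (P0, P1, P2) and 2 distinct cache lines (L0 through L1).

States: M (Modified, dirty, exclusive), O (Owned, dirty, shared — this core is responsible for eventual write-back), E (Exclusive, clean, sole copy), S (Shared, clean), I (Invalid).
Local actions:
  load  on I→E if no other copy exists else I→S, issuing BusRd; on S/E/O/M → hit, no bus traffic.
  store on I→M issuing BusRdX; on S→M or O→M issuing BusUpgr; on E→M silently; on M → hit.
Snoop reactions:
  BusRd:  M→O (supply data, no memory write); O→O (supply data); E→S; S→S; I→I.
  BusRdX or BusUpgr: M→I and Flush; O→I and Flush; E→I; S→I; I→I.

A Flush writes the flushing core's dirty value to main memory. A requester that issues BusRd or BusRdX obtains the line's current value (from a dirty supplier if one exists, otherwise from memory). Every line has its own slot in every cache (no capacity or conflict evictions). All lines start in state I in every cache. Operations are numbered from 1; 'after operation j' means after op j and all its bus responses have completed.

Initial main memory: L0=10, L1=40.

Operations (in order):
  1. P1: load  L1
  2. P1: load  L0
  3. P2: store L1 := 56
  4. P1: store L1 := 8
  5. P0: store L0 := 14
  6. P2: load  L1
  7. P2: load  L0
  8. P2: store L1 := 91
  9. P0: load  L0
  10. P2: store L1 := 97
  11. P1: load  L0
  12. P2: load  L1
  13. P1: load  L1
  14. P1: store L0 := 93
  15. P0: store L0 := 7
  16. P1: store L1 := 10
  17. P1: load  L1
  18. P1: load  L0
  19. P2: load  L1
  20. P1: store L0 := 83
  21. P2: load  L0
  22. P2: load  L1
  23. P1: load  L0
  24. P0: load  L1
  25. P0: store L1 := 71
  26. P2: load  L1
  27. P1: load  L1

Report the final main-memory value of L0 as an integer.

  op1 P1: load  L1 → I/E/I on L1; bus BusRd; mem=40
  op2 P1: load  L0 → I/E/I on L0; bus BusRd; mem=10
  op3 P2: store L1 := 56 → I/I/M on L1; bus BusRdX; mem=40
  op4 P1: store L1 := 8 → I/M/I on L1; bus BusRdX Flush; mem=56
  op5 P0: store L0 := 14 → M/I/I on L0; bus BusRdX; mem=10
  op6 P2: load  L1 → I/O/S on L1; bus BusRd; mem=56
  op7 P2: load  L0 → O/I/S on L0; bus BusRd; mem=10
  op8 P2: store L1 := 91 → I/I/M on L1; bus BusUpgr Flush; mem=8
  op9 P0: load  L0 → O/I/S on L0; bus (none); mem=10
  op10 P2: store L1 := 97 → I/I/M on L1; bus (none); mem=8
  op11 P1: load  L0 → O/S/S on L0; bus BusRd; mem=10
  op12 P2: load  L1 → I/I/M on L1; bus (none); mem=8
  op13 P1: load  L1 → I/S/O on L1; bus BusRd; mem=8
  op14 P1: store L0 := 93 → I/M/I on L0; bus BusUpgr Flush; mem=14
  op15 P0: store L0 := 7 → M/I/I on L0; bus BusRdX Flush; mem=93
  op16 P1: store L1 := 10 → I/M/I on L1; bus BusUpgr Flush; mem=97
  op17 P1: load  L1 → I/M/I on L1; bus (none); mem=97
  op18 P1: load  L0 → O/S/I on L0; bus BusRd; mem=93
  op19 P2: load  L1 → I/O/S on L1; bus BusRd; mem=97
  op20 P1: store L0 := 83 → I/M/I on L0; bus BusUpgr Flush; mem=7
  op21 P2: load  L0 → I/O/S on L0; bus BusRd; mem=7
  op22 P2: load  L1 → I/O/S on L1; bus (none); mem=97
  op23 P1: load  L0 → I/O/S on L0; bus (none); mem=7
  op24 P0: load  L1 → S/O/S on L1; bus BusRd; mem=97
  op25 P0: store L1 := 71 → M/I/I on L1; bus BusUpgr Flush; mem=10
  op26 P2: load  L1 → O/I/S on L1; bus BusRd; mem=10
  op27 P1: load  L1 → O/S/S on L1; bus BusRd; mem=10

memory[L0] = 7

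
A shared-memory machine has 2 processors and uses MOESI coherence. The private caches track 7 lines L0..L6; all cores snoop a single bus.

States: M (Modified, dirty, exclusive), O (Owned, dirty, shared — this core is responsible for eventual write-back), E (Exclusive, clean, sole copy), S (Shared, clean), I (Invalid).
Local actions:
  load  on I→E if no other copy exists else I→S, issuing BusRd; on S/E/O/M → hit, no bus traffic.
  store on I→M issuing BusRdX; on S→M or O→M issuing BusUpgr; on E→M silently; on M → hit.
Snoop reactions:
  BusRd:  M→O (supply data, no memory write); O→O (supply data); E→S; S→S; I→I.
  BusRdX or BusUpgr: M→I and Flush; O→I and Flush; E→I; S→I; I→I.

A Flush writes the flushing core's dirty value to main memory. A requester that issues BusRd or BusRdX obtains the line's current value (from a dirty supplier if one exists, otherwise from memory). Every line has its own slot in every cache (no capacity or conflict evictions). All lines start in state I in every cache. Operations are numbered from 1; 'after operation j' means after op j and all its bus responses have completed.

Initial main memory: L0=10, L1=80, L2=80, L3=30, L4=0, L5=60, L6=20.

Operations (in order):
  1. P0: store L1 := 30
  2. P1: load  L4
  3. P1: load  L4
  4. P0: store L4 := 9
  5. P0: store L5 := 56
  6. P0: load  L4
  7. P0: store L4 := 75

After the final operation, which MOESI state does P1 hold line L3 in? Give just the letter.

state = I

[1] P0: store L1 := 30 | P0:M(30), P1:I | bus: BusRdX
[2] P1: load  L4 | P0:I, P1:E(0) | bus: BusRd
[3] P1: load  L4 | P0:I, P1:E(0) | bus: none
[4] P0: store L4 := 9 | P0:M(9), P1:I | bus: BusRdX
[5] P0: store L5 := 56 | P0:M(56), P1:I | bus: BusRdX
[6] P0: load  L4 | P0:M(9), P1:I | bus: none
[7] P0: store L4 := 75 | P0:M(75), P1:I | bus: none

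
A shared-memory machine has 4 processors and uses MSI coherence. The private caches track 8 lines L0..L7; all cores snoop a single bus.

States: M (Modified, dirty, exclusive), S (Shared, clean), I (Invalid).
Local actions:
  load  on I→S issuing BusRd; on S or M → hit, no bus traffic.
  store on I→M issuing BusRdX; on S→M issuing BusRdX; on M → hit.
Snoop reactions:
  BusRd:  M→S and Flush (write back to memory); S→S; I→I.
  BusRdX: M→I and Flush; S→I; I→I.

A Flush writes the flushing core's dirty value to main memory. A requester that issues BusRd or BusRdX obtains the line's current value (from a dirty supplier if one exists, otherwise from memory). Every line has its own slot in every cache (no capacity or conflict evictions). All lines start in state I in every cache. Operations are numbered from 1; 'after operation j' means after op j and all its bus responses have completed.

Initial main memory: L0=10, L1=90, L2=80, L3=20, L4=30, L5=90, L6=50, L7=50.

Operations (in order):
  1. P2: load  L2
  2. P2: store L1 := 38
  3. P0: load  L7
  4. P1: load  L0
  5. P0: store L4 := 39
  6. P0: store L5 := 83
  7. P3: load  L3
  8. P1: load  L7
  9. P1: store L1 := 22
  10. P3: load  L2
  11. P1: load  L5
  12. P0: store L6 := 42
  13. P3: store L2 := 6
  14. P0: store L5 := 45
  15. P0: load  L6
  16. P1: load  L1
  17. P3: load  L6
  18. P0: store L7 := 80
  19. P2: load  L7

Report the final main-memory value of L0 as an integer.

[1] P2: load  L2 | P0:I, P1:I, P2:S(80), P3:I | bus: BusRd
[2] P2: store L1 := 38 | P0:I, P1:I, P2:M(38), P3:I | bus: BusRdX
[3] P0: load  L7 | P0:S(50), P1:I, P2:I, P3:I | bus: BusRd
[4] P1: load  L0 | P0:I, P1:S(10), P2:I, P3:I | bus: BusRd
[5] P0: store L4 := 39 | P0:M(39), P1:I, P2:I, P3:I | bus: BusRdX
[6] P0: store L5 := 83 | P0:M(83), P1:I, P2:I, P3:I | bus: BusRdX
[7] P3: load  L3 | P0:I, P1:I, P2:I, P3:S(20) | bus: BusRd
[8] P1: load  L7 | P0:S(50), P1:S(50), P2:I, P3:I | bus: BusRd
[9] P1: store L1 := 22 | P0:I, P1:M(22), P2:I, P3:I | bus: BusRdX,Flush
[10] P3: load  L2 | P0:I, P1:I, P2:S(80), P3:S(80) | bus: BusRd
[11] P1: load  L5 | P0:S(83), P1:S(83), P2:I, P3:I | bus: BusRd,Flush
[12] P0: store L6 := 42 | P0:M(42), P1:I, P2:I, P3:I | bus: BusRdX
[13] P3: store L2 := 6 | P0:I, P1:I, P2:I, P3:M(6) | bus: BusRdX
[14] P0: store L5 := 45 | P0:M(45), P1:I, P2:I, P3:I | bus: BusRdX
[15] P0: load  L6 | P0:M(42), P1:I, P2:I, P3:I | bus: none
[16] P1: load  L1 | P0:I, P1:M(22), P2:I, P3:I | bus: none
[17] P3: load  L6 | P0:S(42), P1:I, P2:I, P3:S(42) | bus: BusRd,Flush
[18] P0: store L7 := 80 | P0:M(80), P1:I, P2:I, P3:I | bus: BusRdX
[19] P2: load  L7 | P0:S(80), P1:I, P2:S(80), P3:I | bus: BusRd,Flush

memory[L0] = 10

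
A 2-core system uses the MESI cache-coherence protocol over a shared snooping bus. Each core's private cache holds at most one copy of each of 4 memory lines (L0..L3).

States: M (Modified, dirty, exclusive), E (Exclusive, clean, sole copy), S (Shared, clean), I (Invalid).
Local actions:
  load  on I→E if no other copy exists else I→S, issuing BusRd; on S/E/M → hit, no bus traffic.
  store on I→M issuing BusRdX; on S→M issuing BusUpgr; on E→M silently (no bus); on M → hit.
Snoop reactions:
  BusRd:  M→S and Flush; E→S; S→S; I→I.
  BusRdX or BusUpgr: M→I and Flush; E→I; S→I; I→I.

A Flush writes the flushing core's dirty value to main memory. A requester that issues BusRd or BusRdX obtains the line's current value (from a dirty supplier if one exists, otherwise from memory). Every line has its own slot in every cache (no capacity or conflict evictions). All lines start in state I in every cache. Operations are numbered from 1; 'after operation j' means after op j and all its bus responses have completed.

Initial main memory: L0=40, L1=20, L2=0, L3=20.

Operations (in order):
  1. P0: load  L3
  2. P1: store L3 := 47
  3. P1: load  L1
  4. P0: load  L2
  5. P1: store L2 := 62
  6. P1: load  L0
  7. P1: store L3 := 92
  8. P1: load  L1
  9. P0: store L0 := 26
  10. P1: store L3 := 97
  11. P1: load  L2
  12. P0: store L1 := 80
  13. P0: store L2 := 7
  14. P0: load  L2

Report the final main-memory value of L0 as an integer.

step 1: P0: load  L3  ⟶  EI  (L3)  txn=BusRd  M[L3]=20
step 2: P1: store L3 := 47  ⟶  IM  (L3)  txn=BusRdX  M[L3]=20
step 3: P1: load  L1  ⟶  IE  (L1)  txn=BusRd  M[L1]=20
step 4: P0: load  L2  ⟶  EI  (L2)  txn=BusRd  M[L2]=0
step 5: P1: store L2 := 62  ⟶  IM  (L2)  txn=BusRdX  M[L2]=0
step 6: P1: load  L0  ⟶  IE  (L0)  txn=BusRd  M[L0]=40
step 7: P1: store L3 := 92  ⟶  IM  (L3)  txn=∅  M[L3]=20
step 8: P1: load  L1  ⟶  IE  (L1)  txn=∅  M[L1]=20
step 9: P0: store L0 := 26  ⟶  MI  (L0)  txn=BusRdX  M[L0]=40
step 10: P1: store L3 := 97  ⟶  IM  (L3)  txn=∅  M[L3]=20
step 11: P1: load  L2  ⟶  IM  (L2)  txn=∅  M[L2]=0
step 12: P0: store L1 := 80  ⟶  MI  (L1)  txn=BusRdX  M[L1]=20
step 13: P0: store L2 := 7  ⟶  MI  (L2)  txn=BusRdX+Flush  M[L2]=62
step 14: P0: load  L2  ⟶  MI  (L2)  txn=∅  M[L2]=62

memory[L0] = 40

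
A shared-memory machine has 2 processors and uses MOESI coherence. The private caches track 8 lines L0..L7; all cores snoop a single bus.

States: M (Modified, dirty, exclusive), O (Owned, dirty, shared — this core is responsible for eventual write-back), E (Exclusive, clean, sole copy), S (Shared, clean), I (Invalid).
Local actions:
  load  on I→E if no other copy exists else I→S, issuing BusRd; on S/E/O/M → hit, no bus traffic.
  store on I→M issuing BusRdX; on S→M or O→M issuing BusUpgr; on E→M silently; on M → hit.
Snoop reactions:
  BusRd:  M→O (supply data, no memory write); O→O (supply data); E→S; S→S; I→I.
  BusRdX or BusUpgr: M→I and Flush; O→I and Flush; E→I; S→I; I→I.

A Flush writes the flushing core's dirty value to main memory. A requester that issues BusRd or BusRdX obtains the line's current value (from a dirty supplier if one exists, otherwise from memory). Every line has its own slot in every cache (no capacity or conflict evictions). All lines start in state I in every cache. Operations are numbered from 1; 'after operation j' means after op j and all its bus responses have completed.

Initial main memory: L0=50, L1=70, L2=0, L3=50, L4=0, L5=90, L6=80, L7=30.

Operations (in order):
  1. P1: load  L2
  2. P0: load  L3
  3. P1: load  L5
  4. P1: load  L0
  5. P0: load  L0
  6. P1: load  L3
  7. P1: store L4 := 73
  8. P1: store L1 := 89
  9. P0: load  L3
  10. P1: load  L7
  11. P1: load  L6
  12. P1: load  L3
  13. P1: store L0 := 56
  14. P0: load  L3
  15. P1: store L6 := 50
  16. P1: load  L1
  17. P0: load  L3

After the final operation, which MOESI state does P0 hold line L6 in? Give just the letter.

step 1: P1: load  L2  ⟶  IE  (L2)  txn=BusRd  M[L2]=0
step 2: P0: load  L3  ⟶  EI  (L3)  txn=BusRd  M[L3]=50
step 3: P1: load  L5  ⟶  IE  (L5)  txn=BusRd  M[L5]=90
step 4: P1: load  L0  ⟶  IE  (L0)  txn=BusRd  M[L0]=50
step 5: P0: load  L0  ⟶  SS  (L0)  txn=BusRd  M[L0]=50
step 6: P1: load  L3  ⟶  SS  (L3)  txn=BusRd  M[L3]=50
step 7: P1: store L4 := 73  ⟶  IM  (L4)  txn=BusRdX  M[L4]=0
step 8: P1: store L1 := 89  ⟶  IM  (L1)  txn=BusRdX  M[L1]=70
step 9: P0: load  L3  ⟶  SS  (L3)  txn=∅  M[L3]=50
step 10: P1: load  L7  ⟶  IE  (L7)  txn=BusRd  M[L7]=30
step 11: P1: load  L6  ⟶  IE  (L6)  txn=BusRd  M[L6]=80
step 12: P1: load  L3  ⟶  SS  (L3)  txn=∅  M[L3]=50
step 13: P1: store L0 := 56  ⟶  IM  (L0)  txn=BusUpgr  M[L0]=50
step 14: P0: load  L3  ⟶  SS  (L3)  txn=∅  M[L3]=50
step 15: P1: store L6 := 50  ⟶  IM  (L6)  txn=∅  M[L6]=80
step 16: P1: load  L1  ⟶  IM  (L1)  txn=∅  M[L1]=70
step 17: P0: load  L3  ⟶  SS  (L3)  txn=∅  M[L3]=50

state = I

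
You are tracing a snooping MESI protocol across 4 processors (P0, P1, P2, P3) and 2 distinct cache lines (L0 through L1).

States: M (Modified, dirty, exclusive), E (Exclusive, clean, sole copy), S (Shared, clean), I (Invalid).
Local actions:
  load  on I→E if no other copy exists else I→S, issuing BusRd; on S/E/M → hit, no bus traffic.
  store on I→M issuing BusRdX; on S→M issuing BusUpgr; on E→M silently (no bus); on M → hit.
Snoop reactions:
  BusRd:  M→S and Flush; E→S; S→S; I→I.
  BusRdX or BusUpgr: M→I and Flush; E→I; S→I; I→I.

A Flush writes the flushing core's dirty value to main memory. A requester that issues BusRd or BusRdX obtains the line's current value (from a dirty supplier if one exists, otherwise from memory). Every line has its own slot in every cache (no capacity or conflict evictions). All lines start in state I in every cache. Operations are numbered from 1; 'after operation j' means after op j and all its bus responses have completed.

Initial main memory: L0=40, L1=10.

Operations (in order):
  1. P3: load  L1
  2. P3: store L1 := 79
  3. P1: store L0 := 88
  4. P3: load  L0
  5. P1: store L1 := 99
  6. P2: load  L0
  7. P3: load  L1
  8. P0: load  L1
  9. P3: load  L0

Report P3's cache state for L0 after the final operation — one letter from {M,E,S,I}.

state = S

  op1 P3: load  L1 → I/I/I/E on L1; bus BusRd; mem=10
  op2 P3: store L1 := 79 → I/I/I/M on L1; bus (none); mem=10
  op3 P1: store L0 := 88 → I/M/I/I on L0; bus BusRdX; mem=40
  op4 P3: load  L0 → I/S/I/S on L0; bus BusRd Flush; mem=88
  op5 P1: store L1 := 99 → I/M/I/I on L1; bus BusRdX Flush; mem=79
  op6 P2: load  L0 → I/S/S/S on L0; bus BusRd; mem=88
  op7 P3: load  L1 → I/S/I/S on L1; bus BusRd Flush; mem=99
  op8 P0: load  L1 → S/S/I/S on L1; bus BusRd; mem=99
  op9 P3: load  L0 → I/S/S/S on L0; bus (none); mem=88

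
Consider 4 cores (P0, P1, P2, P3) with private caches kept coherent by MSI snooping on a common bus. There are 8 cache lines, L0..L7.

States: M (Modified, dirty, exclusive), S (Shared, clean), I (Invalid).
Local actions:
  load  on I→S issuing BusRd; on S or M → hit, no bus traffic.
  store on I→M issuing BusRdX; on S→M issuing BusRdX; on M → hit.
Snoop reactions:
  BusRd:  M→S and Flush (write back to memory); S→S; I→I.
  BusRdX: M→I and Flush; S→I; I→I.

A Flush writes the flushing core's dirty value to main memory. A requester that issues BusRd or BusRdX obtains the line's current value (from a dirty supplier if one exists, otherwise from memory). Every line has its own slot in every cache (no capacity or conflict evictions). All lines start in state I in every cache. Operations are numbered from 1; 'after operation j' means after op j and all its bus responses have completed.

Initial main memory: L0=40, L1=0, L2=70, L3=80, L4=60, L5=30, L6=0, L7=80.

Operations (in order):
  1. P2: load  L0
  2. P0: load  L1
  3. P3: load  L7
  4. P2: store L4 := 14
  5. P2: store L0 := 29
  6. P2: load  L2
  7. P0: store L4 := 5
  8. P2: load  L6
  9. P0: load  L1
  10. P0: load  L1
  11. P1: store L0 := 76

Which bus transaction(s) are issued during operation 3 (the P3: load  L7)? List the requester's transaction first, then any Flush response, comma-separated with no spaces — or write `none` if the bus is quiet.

  op1 P2: load  L0 → I/I/S/I on L0; bus BusRd; mem=40
  op2 P0: load  L1 → S/I/I/I on L1; bus BusRd; mem=0
  op3 P3: load  L7 → I/I/I/S on L7; bus BusRd; mem=80
  op4 P2: store L4 := 14 → I/I/M/I on L4; bus BusRdX; mem=60
  op5 P2: store L0 := 29 → I/I/M/I on L0; bus BusRdX; mem=40
  op6 P2: load  L2 → I/I/S/I on L2; bus BusRd; mem=70
  op7 P0: store L4 := 5 → M/I/I/I on L4; bus BusRdX Flush; mem=14
  op8 P2: load  L6 → I/I/S/I on L6; bus BusRd; mem=0
  op9 P0: load  L1 → S/I/I/I on L1; bus (none); mem=0
  op10 P0: load  L1 → S/I/I/I on L1; bus (none); mem=0
  op11 P1: store L0 := 76 → I/M/I/I on L0; bus BusRdX Flush; mem=29

bus = BusRd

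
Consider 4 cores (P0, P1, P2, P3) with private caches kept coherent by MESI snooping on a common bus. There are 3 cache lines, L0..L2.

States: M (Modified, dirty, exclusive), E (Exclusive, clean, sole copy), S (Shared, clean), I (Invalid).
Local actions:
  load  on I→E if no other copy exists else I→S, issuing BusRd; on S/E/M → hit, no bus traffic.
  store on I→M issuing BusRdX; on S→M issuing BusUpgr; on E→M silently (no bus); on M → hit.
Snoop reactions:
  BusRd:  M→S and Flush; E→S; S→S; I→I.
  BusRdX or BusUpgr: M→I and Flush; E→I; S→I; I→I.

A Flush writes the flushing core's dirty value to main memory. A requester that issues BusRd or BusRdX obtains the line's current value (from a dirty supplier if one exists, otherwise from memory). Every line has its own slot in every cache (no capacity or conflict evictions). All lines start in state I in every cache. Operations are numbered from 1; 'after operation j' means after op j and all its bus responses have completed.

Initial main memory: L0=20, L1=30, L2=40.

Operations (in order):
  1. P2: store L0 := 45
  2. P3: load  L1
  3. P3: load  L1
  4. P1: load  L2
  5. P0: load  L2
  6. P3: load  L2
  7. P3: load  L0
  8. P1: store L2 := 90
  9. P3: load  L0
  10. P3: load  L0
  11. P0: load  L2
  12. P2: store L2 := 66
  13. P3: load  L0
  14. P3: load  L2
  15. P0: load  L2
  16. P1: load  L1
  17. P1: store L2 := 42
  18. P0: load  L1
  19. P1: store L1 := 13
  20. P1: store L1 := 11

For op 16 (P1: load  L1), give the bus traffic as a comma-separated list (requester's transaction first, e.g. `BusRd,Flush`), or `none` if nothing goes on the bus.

step 1: P2: store L0 := 45  ⟶  IIMI  (L0)  txn=BusRdX  M[L0]=20
step 2: P3: load  L1  ⟶  IIIE  (L1)  txn=BusRd  M[L1]=30
step 3: P3: load  L1  ⟶  IIIE  (L1)  txn=∅  M[L1]=30
step 4: P1: load  L2  ⟶  IEII  (L2)  txn=BusRd  M[L2]=40
step 5: P0: load  L2  ⟶  SSII  (L2)  txn=BusRd  M[L2]=40
step 6: P3: load  L2  ⟶  SSIS  (L2)  txn=BusRd  M[L2]=40
step 7: P3: load  L0  ⟶  IISS  (L0)  txn=BusRd+Flush  M[L0]=45
step 8: P1: store L2 := 90  ⟶  IMII  (L2)  txn=BusUpgr  M[L2]=40
step 9: P3: load  L0  ⟶  IISS  (L0)  txn=∅  M[L0]=45
step 10: P3: load  L0  ⟶  IISS  (L0)  txn=∅  M[L0]=45
step 11: P0: load  L2  ⟶  SSII  (L2)  txn=BusRd+Flush  M[L2]=90
step 12: P2: store L2 := 66  ⟶  IIMI  (L2)  txn=BusRdX  M[L2]=90
step 13: P3: load  L0  ⟶  IISS  (L0)  txn=∅  M[L0]=45
step 14: P3: load  L2  ⟶  IISS  (L2)  txn=BusRd+Flush  M[L2]=66
step 15: P0: load  L2  ⟶  SISS  (L2)  txn=BusRd  M[L2]=66
step 16: P1: load  L1  ⟶  ISIS  (L1)  txn=BusRd  M[L1]=30
step 17: P1: store L2 := 42  ⟶  IMII  (L2)  txn=BusRdX  M[L2]=66
step 18: P0: load  L1  ⟶  SSIS  (L1)  txn=BusRd  M[L1]=30
step 19: P1: store L1 := 13  ⟶  IMII  (L1)  txn=BusUpgr  M[L1]=30
step 20: P1: store L1 := 11  ⟶  IMII  (L1)  txn=∅  M[L1]=30

bus = BusRd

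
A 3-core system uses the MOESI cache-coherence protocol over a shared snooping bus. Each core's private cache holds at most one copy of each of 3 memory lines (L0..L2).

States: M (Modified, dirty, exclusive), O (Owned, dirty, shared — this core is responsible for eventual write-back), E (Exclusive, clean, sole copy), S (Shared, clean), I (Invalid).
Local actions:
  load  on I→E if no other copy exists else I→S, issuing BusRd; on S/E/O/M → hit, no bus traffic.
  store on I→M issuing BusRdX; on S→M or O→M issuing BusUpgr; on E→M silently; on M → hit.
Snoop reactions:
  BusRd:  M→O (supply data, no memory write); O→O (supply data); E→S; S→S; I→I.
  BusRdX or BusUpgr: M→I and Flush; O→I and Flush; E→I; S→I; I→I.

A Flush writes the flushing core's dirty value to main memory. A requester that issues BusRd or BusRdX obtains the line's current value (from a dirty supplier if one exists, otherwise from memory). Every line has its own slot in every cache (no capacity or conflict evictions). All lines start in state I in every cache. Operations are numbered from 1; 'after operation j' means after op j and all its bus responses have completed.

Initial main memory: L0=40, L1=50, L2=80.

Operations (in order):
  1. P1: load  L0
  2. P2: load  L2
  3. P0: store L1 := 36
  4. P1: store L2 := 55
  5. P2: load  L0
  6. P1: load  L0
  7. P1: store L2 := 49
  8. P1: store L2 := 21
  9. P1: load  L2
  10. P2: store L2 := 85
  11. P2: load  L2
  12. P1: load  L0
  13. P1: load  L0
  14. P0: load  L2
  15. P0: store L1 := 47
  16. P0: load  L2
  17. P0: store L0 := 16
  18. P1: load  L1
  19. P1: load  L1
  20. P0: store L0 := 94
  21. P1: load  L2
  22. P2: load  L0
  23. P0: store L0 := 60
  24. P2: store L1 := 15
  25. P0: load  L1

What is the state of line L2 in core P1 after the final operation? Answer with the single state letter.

[1] P1: load  L0 | P0:I, P1:E(40), P2:I | bus: BusRd
[2] P2: load  L2 | P0:I, P1:I, P2:E(80) | bus: BusRd
[3] P0: store L1 := 36 | P0:M(36), P1:I, P2:I | bus: BusRdX
[4] P1: store L2 := 55 | P0:I, P1:M(55), P2:I | bus: BusRdX
[5] P2: load  L0 | P0:I, P1:S(40), P2:S(40) | bus: BusRd
[6] P1: load  L0 | P0:I, P1:S(40), P2:S(40) | bus: none
[7] P1: store L2 := 49 | P0:I, P1:M(49), P2:I | bus: none
[8] P1: store L2 := 21 | P0:I, P1:M(21), P2:I | bus: none
[9] P1: load  L2 | P0:I, P1:M(21), P2:I | bus: none
[10] P2: store L2 := 85 | P0:I, P1:I, P2:M(85) | bus: BusRdX,Flush
[11] P2: load  L2 | P0:I, P1:I, P2:M(85) | bus: none
[12] P1: load  L0 | P0:I, P1:S(40), P2:S(40) | bus: none
[13] P1: load  L0 | P0:I, P1:S(40), P2:S(40) | bus: none
[14] P0: load  L2 | P0:S(85), P1:I, P2:O(85) | bus: BusRd
[15] P0: store L1 := 47 | P0:M(47), P1:I, P2:I | bus: none
[16] P0: load  L2 | P0:S(85), P1:I, P2:O(85) | bus: none
[17] P0: store L0 := 16 | P0:M(16), P1:I, P2:I | bus: BusRdX
[18] P1: load  L1 | P0:O(47), P1:S(47), P2:I | bus: BusRd
[19] P1: load  L1 | P0:O(47), P1:S(47), P2:I | bus: none
[20] P0: store L0 := 94 | P0:M(94), P1:I, P2:I | bus: none
[21] P1: load  L2 | P0:S(85), P1:S(85), P2:O(85) | bus: BusRd
[22] P2: load  L0 | P0:O(94), P1:I, P2:S(94) | bus: BusRd
[23] P0: store L0 := 60 | P0:M(60), P1:I, P2:I | bus: BusUpgr
[24] P2: store L1 := 15 | P0:I, P1:I, P2:M(15) | bus: BusRdX,Flush
[25] P0: load  L1 | P0:S(15), P1:I, P2:O(15) | bus: BusRd

state = S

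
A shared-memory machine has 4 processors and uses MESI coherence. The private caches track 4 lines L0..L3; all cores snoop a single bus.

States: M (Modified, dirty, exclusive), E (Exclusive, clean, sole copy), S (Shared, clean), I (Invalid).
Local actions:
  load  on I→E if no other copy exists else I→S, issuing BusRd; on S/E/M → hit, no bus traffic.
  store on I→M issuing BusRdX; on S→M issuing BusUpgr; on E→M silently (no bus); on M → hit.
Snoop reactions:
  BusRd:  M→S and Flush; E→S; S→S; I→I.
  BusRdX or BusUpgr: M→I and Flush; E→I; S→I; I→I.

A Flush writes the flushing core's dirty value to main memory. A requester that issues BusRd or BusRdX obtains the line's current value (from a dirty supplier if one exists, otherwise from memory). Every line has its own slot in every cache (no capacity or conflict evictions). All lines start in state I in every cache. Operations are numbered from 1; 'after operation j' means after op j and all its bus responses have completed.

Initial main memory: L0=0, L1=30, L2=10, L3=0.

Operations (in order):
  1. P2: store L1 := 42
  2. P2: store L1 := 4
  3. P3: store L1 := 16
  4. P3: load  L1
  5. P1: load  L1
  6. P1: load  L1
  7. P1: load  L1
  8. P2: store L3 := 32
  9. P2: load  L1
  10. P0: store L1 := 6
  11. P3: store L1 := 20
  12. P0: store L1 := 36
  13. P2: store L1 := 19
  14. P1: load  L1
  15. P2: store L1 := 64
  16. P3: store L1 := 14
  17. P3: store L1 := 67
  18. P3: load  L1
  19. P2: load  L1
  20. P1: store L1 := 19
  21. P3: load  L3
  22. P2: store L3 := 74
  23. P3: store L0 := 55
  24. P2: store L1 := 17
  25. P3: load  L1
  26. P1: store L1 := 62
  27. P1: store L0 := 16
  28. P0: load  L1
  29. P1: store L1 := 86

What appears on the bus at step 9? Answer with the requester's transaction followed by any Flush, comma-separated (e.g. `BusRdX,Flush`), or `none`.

[1] P2: store L1 := 42 | P0:I, P1:I, P2:M(42), P3:I | bus: BusRdX
[2] P2: store L1 := 4 | P0:I, P1:I, P2:M(4), P3:I | bus: none
[3] P3: store L1 := 16 | P0:I, P1:I, P2:I, P3:M(16) | bus: BusRdX,Flush
[4] P3: load  L1 | P0:I, P1:I, P2:I, P3:M(16) | bus: none
[5] P1: load  L1 | P0:I, P1:S(16), P2:I, P3:S(16) | bus: BusRd,Flush
[6] P1: load  L1 | P0:I, P1:S(16), P2:I, P3:S(16) | bus: none
[7] P1: load  L1 | P0:I, P1:S(16), P2:I, P3:S(16) | bus: none
[8] P2: store L3 := 32 | P0:I, P1:I, P2:M(32), P3:I | bus: BusRdX
[9] P2: load  L1 | P0:I, P1:S(16), P2:S(16), P3:S(16) | bus: BusRd
[10] P0: store L1 := 6 | P0:M(6), P1:I, P2:I, P3:I | bus: BusRdX
[11] P3: store L1 := 20 | P0:I, P1:I, P2:I, P3:M(20) | bus: BusRdX,Flush
[12] P0: store L1 := 36 | P0:M(36), P1:I, P2:I, P3:I | bus: BusRdX,Flush
[13] P2: store L1 := 19 | P0:I, P1:I, P2:M(19), P3:I | bus: BusRdX,Flush
[14] P1: load  L1 | P0:I, P1:S(19), P2:S(19), P3:I | bus: BusRd,Flush
[15] P2: store L1 := 64 | P0:I, P1:I, P2:M(64), P3:I | bus: BusUpgr
[16] P3: store L1 := 14 | P0:I, P1:I, P2:I, P3:M(14) | bus: BusRdX,Flush
[17] P3: store L1 := 67 | P0:I, P1:I, P2:I, P3:M(67) | bus: none
[18] P3: load  L1 | P0:I, P1:I, P2:I, P3:M(67) | bus: none
[19] P2: load  L1 | P0:I, P1:I, P2:S(67), P3:S(67) | bus: BusRd,Flush
[20] P1: store L1 := 19 | P0:I, P1:M(19), P2:I, P3:I | bus: BusRdX
[21] P3: load  L3 | P0:I, P1:I, P2:S(32), P3:S(32) | bus: BusRd,Flush
[22] P2: store L3 := 74 | P0:I, P1:I, P2:M(74), P3:I | bus: BusUpgr
[23] P3: store L0 := 55 | P0:I, P1:I, P2:I, P3:M(55) | bus: BusRdX
[24] P2: store L1 := 17 | P0:I, P1:I, P2:M(17), P3:I | bus: BusRdX,Flush
[25] P3: load  L1 | P0:I, P1:I, P2:S(17), P3:S(17) | bus: BusRd,Flush
[26] P1: store L1 := 62 | P0:I, P1:M(62), P2:I, P3:I | bus: BusRdX
[27] P1: store L0 := 16 | P0:I, P1:M(16), P2:I, P3:I | bus: BusRdX,Flush
[28] P0: load  L1 | P0:S(62), P1:S(62), P2:I, P3:I | bus: BusRd,Flush
[29] P1: store L1 := 86 | P0:I, P1:M(86), P2:I, P3:I | bus: BusUpgr

bus = BusRd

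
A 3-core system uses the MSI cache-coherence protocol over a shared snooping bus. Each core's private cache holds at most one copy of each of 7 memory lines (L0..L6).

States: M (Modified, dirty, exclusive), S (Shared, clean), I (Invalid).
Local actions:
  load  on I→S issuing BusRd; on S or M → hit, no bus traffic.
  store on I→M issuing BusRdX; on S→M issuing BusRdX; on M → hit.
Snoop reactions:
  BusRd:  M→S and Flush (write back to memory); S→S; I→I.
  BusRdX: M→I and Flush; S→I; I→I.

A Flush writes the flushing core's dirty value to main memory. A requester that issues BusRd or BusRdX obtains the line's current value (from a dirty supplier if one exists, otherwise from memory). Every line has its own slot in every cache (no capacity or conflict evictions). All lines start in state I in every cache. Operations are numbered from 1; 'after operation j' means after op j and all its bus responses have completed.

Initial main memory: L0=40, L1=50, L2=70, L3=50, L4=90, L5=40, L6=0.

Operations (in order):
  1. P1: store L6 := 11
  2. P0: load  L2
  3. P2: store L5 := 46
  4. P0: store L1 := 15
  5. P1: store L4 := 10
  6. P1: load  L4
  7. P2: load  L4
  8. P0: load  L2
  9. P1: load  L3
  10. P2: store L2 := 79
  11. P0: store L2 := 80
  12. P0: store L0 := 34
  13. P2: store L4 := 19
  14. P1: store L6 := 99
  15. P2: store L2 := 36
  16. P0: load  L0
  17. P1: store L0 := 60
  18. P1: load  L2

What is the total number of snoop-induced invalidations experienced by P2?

invalidations = 1

[1] P1: store L6 := 11 | P0:I, P1:M(11), P2:I | bus: BusRdX
[2] P0: load  L2 | P0:S(70), P1:I, P2:I | bus: BusRd
[3] P2: store L5 := 46 | P0:I, P1:I, P2:M(46) | bus: BusRdX
[4] P0: store L1 := 15 | P0:M(15), P1:I, P2:I | bus: BusRdX
[5] P1: store L4 := 10 | P0:I, P1:M(10), P2:I | bus: BusRdX
[6] P1: load  L4 | P0:I, P1:M(10), P2:I | bus: none
[7] P2: load  L4 | P0:I, P1:S(10), P2:S(10) | bus: BusRd,Flush
[8] P0: load  L2 | P0:S(70), P1:I, P2:I | bus: none
[9] P1: load  L3 | P0:I, P1:S(50), P2:I | bus: BusRd
[10] P2: store L2 := 79 | P0:I, P1:I, P2:M(79) | bus: BusRdX
[11] P0: store L2 := 80 | P0:M(80), P1:I, P2:I | bus: BusRdX,Flush
[12] P0: store L0 := 34 | P0:M(34), P1:I, P2:I | bus: BusRdX
[13] P2: store L4 := 19 | P0:I, P1:I, P2:M(19) | bus: BusRdX
[14] P1: store L6 := 99 | P0:I, P1:M(99), P2:I | bus: none
[15] P2: store L2 := 36 | P0:I, P1:I, P2:M(36) | bus: BusRdX,Flush
[16] P0: load  L0 | P0:M(34), P1:I, P2:I | bus: none
[17] P1: store L0 := 60 | P0:I, P1:M(60), P2:I | bus: BusRdX,Flush
[18] P1: load  L2 | P0:I, P1:S(36), P2:S(36) | bus: BusRd,Flush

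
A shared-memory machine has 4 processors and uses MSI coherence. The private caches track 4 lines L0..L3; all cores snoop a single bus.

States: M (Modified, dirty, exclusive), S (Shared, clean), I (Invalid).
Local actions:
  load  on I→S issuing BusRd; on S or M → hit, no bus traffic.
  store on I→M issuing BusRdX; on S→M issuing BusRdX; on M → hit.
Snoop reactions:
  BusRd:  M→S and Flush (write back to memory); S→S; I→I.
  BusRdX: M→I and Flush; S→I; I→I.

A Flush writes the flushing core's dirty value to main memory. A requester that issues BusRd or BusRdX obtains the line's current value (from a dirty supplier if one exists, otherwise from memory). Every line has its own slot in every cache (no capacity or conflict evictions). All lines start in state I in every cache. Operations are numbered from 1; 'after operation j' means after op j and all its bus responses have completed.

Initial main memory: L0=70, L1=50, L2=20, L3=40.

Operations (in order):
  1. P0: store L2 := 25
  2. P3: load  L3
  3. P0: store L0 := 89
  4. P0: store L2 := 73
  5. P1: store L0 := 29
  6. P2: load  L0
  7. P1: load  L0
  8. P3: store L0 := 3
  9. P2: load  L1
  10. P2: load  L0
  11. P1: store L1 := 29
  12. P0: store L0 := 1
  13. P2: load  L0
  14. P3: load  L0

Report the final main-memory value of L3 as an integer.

step 1: P0: store L2 := 25  ⟶  MIII  (L2)  txn=BusRdX  M[L2]=20
step 2: P3: load  L3  ⟶  IIIS  (L3)  txn=BusRd  M[L3]=40
step 3: P0: store L0 := 89  ⟶  MIII  (L0)  txn=BusRdX  M[L0]=70
step 4: P0: store L2 := 73  ⟶  MIII  (L2)  txn=∅  M[L2]=20
step 5: P1: store L0 := 29  ⟶  IMII  (L0)  txn=BusRdX+Flush  M[L0]=89
step 6: P2: load  L0  ⟶  ISSI  (L0)  txn=BusRd+Flush  M[L0]=29
step 7: P1: load  L0  ⟶  ISSI  (L0)  txn=∅  M[L0]=29
step 8: P3: store L0 := 3  ⟶  IIIM  (L0)  txn=BusRdX  M[L0]=29
step 9: P2: load  L1  ⟶  IISI  (L1)  txn=BusRd  M[L1]=50
step 10: P2: load  L0  ⟶  IISS  (L0)  txn=BusRd+Flush  M[L0]=3
step 11: P1: store L1 := 29  ⟶  IMII  (L1)  txn=BusRdX  M[L1]=50
step 12: P0: store L0 := 1  ⟶  MIII  (L0)  txn=BusRdX  M[L0]=3
step 13: P2: load  L0  ⟶  SISI  (L0)  txn=BusRd+Flush  M[L0]=1
step 14: P3: load  L0  ⟶  SISS  (L0)  txn=BusRd  M[L0]=1

memory[L3] = 40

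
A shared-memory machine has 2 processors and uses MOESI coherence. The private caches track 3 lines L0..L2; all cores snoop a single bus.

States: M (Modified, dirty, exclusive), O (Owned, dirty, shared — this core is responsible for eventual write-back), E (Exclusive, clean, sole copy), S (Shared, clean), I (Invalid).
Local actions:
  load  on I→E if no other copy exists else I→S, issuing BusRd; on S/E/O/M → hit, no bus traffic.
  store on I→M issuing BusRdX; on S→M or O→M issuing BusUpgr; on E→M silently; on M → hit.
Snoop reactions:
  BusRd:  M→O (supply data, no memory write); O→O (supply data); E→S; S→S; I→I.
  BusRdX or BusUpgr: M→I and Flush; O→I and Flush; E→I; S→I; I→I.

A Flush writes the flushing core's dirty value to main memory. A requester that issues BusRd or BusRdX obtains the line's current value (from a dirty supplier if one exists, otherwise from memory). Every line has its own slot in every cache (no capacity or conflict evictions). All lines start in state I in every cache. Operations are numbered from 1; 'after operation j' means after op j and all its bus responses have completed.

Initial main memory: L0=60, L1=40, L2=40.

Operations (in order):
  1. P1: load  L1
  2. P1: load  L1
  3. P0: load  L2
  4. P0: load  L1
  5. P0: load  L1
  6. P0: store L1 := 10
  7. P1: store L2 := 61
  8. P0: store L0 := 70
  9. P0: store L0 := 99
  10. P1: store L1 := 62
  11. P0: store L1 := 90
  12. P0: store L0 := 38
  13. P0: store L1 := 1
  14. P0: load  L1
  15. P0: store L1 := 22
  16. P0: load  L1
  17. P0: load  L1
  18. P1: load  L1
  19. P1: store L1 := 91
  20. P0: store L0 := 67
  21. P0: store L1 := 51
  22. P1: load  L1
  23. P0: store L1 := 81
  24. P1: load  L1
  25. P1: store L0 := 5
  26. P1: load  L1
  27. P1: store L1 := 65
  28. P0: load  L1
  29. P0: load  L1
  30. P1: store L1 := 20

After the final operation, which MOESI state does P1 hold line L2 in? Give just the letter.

state = M

1. P1: load  L1  bus=[BusRd]  L1: P0=I P1=E  mem[L1]=40
2. P1: load  L1  bus=[-]  L1: P0=I P1=E  mem[L1]=40
3. P0: load  L2  bus=[BusRd]  L2: P0=E P1=I  mem[L2]=40
4. P0: load  L1  bus=[BusRd]  L1: P0=S P1=S  mem[L1]=40
5. P0: load  L1  bus=[-]  L1: P0=S P1=S  mem[L1]=40
6. P0: store L1 := 10  bus=[BusUpgr]  L1: P0=M P1=I  mem[L1]=40
7. P1: store L2 := 61  bus=[BusRdX]  L2: P0=I P1=M  mem[L2]=40
8. P0: store L0 := 70  bus=[BusRdX]  L0: P0=M P1=I  mem[L0]=60
9. P0: store L0 := 99  bus=[-]  L0: P0=M P1=I  mem[L0]=60
10. P1: store L1 := 62  bus=[BusRdX,Flush]  L1: P0=I P1=M  mem[L1]=10
11. P0: store L1 := 90  bus=[BusRdX,Flush]  L1: P0=M P1=I  mem[L1]=62
12. P0: store L0 := 38  bus=[-]  L0: P0=M P1=I  mem[L0]=60
13. P0: store L1 := 1  bus=[-]  L1: P0=M P1=I  mem[L1]=62
14. P0: load  L1  bus=[-]  L1: P0=M P1=I  mem[L1]=62
15. P0: store L1 := 22  bus=[-]  L1: P0=M P1=I  mem[L1]=62
16. P0: load  L1  bus=[-]  L1: P0=M P1=I  mem[L1]=62
17. P0: load  L1  bus=[-]  L1: P0=M P1=I  mem[L1]=62
18. P1: load  L1  bus=[BusRd]  L1: P0=O P1=S  mem[L1]=62
19. P1: store L1 := 91  bus=[BusUpgr,Flush]  L1: P0=I P1=M  mem[L1]=22
20. P0: store L0 := 67  bus=[-]  L0: P0=M P1=I  mem[L0]=60
21. P0: store L1 := 51  bus=[BusRdX,Flush]  L1: P0=M P1=I  mem[L1]=91
22. P1: load  L1  bus=[BusRd]  L1: P0=O P1=S  mem[L1]=91
23. P0: store L1 := 81  bus=[BusUpgr]  L1: P0=M P1=I  mem[L1]=91
24. P1: load  L1  bus=[BusRd]  L1: P0=O P1=S  mem[L1]=91
25. P1: store L0 := 5  bus=[BusRdX,Flush]  L0: P0=I P1=M  mem[L0]=67
26. P1: load  L1  bus=[-]  L1: P0=O P1=S  mem[L1]=91
27. P1: store L1 := 65  bus=[BusUpgr,Flush]  L1: P0=I P1=M  mem[L1]=81
28. P0: load  L1  bus=[BusRd]  L1: P0=S P1=O  mem[L1]=81
29. P0: load  L1  bus=[-]  L1: P0=S P1=O  mem[L1]=81
30. P1: store L1 := 20  bus=[BusUpgr]  L1: P0=I P1=M  mem[L1]=81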